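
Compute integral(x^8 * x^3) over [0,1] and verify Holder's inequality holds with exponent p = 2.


Step 1: Exact integral of f*g = integral(x^11, 0, 1) = 1/12
     = 0.083333
Step 2: Holder bound with p=2, q=2:
  ||f||_p = (integral x^16 dx)^(1/2) = (1/17)^(1/2) = 0.242536
  ||g||_q = (integral x^6 dx)^(1/2) = (1/7)^(1/2) = 0.377964
Step 3: Holder bound = ||f||_p * ||g||_q = 0.242536 * 0.377964 = 0.09167
Verification: 0.083333 <= 0.09167 (Holder holds)


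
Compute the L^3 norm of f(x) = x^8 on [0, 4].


Step 1: ||f||_3 = (integral_0^4 |x^8|^3 dx)^(1/3)
     = (integral_0^4 x^24 dx)^(1/3)
Step 2: integral_0^4 x^24 dx = [x^25/(25)] from 0 to 4 = 4^25/25
     = 1125899906842624/25 = 4.503600e+13
Step 3: ||f||_3 = (4.503600e+13)^(1/3) = 35578.414584


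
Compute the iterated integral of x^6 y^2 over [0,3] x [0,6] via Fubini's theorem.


By Fubini's theorem, the double integral factors as a product of single integrals:
Step 1: integral_0^3 x^6 dx = [x^7/7] from 0 to 3
     = 3^7/7 = 312.428571
Step 2: integral_0^6 y^2 dy = [y^3/3] from 0 to 6
     = 6^3/3 = 72
Step 3: Double integral = 312.428571 * 72 = 22494.857143


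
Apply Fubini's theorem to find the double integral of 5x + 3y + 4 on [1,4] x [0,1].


By Fubini, integrate in x first, then y.
Step 1: Fix y, integrate over x in [1,4]:
  integral(5x + 3y + 4, x=1..4)
  = 5*(4^2 - 1^2)/2 + (3y + 4)*(4 - 1)
  = 37.5 + (3y + 4)*3
  = 37.5 + 9y + 12
  = 49.5 + 9y
Step 2: Integrate over y in [0,1]:
  integral(49.5 + 9y, y=0..1)
  = 49.5*1 + 9*(1^2 - 0^2)/2
  = 49.5 + 4.5
  = 54


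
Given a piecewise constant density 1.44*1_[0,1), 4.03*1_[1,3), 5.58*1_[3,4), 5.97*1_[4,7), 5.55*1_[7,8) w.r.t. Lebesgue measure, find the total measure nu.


Integrate each piece of the Radon-Nikodym derivative:
Step 1: integral_0^1 1.44 dx = 1.44*(1-0) = 1.44*1 = 1.44
Step 2: integral_1^3 4.03 dx = 4.03*(3-1) = 4.03*2 = 8.06
Step 3: integral_3^4 5.58 dx = 5.58*(4-3) = 5.58*1 = 5.58
Step 4: integral_4^7 5.97 dx = 5.97*(7-4) = 5.97*3 = 17.91
Step 5: integral_7^8 5.55 dx = 5.55*(8-7) = 5.55*1 = 5.55
Total: 1.44 + 8.06 + 5.58 + 17.91 + 5.55 = 38.54


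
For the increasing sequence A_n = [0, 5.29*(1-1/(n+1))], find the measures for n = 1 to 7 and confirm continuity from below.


By continuity of measure from below: if A_n increases to A, then m(A_n) -> m(A).
Here A = [0, 5.29], so m(A) = 5.29
Step 1: a_1 = 5.29*(1 - 1/2) = 2.645, m(A_1) = 2.645
Step 2: a_2 = 5.29*(1 - 1/3) = 3.5267, m(A_2) = 3.5267
Step 3: a_3 = 5.29*(1 - 1/4) = 3.9675, m(A_3) = 3.9675
Step 4: a_4 = 5.29*(1 - 1/5) = 4.232, m(A_4) = 4.232
Step 5: a_5 = 5.29*(1 - 1/6) = 4.4083, m(A_5) = 4.4083
Step 6: a_6 = 5.29*(1 - 1/7) = 4.5343, m(A_6) = 4.5343
Step 7: a_7 = 5.29*(1 - 1/8) = 4.6288, m(A_7) = 4.6288
Limit: m(A_n) -> m([0,5.29]) = 5.29


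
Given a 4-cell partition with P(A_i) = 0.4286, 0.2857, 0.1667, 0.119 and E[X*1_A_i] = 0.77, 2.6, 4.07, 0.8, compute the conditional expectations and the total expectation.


For each cell A_i: E[X|A_i] = E[X*1_A_i] / P(A_i)
Step 1: E[X|A_1] = 0.77 / 0.4286 = 1.796547
Step 2: E[X|A_2] = 2.6 / 0.2857 = 9.100455
Step 3: E[X|A_3] = 4.07 / 0.1667 = 24.415117
Step 4: E[X|A_4] = 0.8 / 0.119 = 6.722689
Verification: E[X] = sum E[X*1_A_i] = 0.77 + 2.6 + 4.07 + 0.8 = 8.24


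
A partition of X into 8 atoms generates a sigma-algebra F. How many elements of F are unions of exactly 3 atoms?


Each element of F is a union of some subset of the 8 atoms.
Elements that are unions of exactly 3 atoms correspond to 3-element subsets of the 8 atoms.
Count = C(8, 3) = 8! / (3! * 5!) = 56.


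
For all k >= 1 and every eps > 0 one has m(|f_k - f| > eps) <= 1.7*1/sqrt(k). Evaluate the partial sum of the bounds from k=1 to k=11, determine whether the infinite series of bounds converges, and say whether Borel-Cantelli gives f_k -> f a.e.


Step 1: List the terms 1.7*1/sqrt(k) for k = 1 to 11:
  k=1: 1.7
  k=2: 1.202082
  k=3: 0.981495
  k=4: 0.85
  k=5: 0.760263
  k=6: 0.694022
  k=7: 0.64254
  k=8: 0.601041
  k=9: 0.566667
  k=10: 0.537587
  k=11: 0.512569
Step 2: Partial sum = 1.7 + 1.202082 + 0.981495 + 0.85 + 0.760263 + 0.694022 + 0.64254 + 0.601041 + 0.566667 + 0.537587 + 0.512569
     = 9.048266
Step 3: The full series sum_(k>=1) 1.7*1/sqrt(k) diverges (p-series with p = 1/2 <= 1; a nonzero constant multiple of a divergent series diverges).
Step 4: The (first) Borel-Cantelli lemma requires a summable sequence of measures, so it does not apply here;
        from this bound alone no conclusion about a.e. convergence can be drawn (convergence in measure still
        gives an a.e.-convergent subsequence, but not a.e. convergence of the whole sequence).
Conclusion: series diverges; Borel-Cantelli is inconclusive about a.e. convergence of f_k.


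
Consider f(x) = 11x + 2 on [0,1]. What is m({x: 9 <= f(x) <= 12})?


f^(-1)([9, 12]) = {x : 9 <= 11x + 2 <= 12}
Solving: (9 - 2)/11 <= x <= (12 - 2)/11
= [0.636364, 0.909091]
Intersecting with [0,1]: [0.636364, 0.909091]
Measure = 0.909091 - 0.636364 = 0.272727


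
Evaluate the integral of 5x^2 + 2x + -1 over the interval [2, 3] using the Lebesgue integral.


The Lebesgue integral of a Riemann-integrable function agrees with the Riemann integral.
Antiderivative F(x) = (5/3)x^3 + (2/2)x^2 + -1x
F(3) = (5/3)*3^3 + (2/2)*3^2 + -1*3
     = (5/3)*27 + (2/2)*9 + -1*3
     = 45 + 9 + -3
     = 51
F(2) = 15.333333
Integral = F(3) - F(2) = 51 - 15.333333 = 35.666667


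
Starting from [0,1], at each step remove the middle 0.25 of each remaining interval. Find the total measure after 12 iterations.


Step 1: At each step, fraction remaining = 1 - 0.25 = 0.75
Step 2: After 12 steps, measure = (0.75)^12
Result = 0.031676


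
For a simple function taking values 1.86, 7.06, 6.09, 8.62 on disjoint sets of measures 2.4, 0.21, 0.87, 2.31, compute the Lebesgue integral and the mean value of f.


Step 1: Integral = sum(value_i * measure_i)
= 1.86*2.4 + 7.06*0.21 + 6.09*0.87 + 8.62*2.31
= 4.464 + 1.4826 + 5.2983 + 19.9122
= 31.1571
Step 2: Total measure of domain = 2.4 + 0.21 + 0.87 + 2.31 = 5.79
Step 3: Average value = 31.1571 / 5.79 = 5.381192


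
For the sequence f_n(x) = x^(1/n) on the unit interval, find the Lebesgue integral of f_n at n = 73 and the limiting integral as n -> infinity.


At n = 73: f_73(x) = x^(1/73).
Step 1: integral(x^(1/73), 0, 1) = [x^(1/73+1) / (1/73+1)] from 0 to 1
     = 1 / (1/73 + 1) = 1 / ((73+1)/73) = 73/(73+1)
     = 73/74 = 0.986486
Step 2: As n -> infinity, f_n(x) = x^(1/n) -> 1 for x in (0,1], and f_n is increasing in n.
By MCT, lim_n integral(f_n) = integral(lim_n f_n) = integral(1, 0, 1) = 1.
Step 3: Verify convergence: 73/74 = 0.986486 -> 1


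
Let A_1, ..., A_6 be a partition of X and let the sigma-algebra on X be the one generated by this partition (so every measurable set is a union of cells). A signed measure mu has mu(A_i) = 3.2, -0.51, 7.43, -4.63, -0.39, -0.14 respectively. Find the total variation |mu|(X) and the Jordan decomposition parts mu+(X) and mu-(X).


Step 1: Every measurable set is a union of atoms (the cells / points), so a Hahn decomposition is
  obtained by grouping atoms by sign: P = union of atoms with mu > 0, N = union of the remaining atoms.
  Atoms in P (indices): 1, 3;  atoms in N (indices): 2, 4, 5, 6
  Positive values: 3.2, 7.43
  Negative values: -0.51, -4.63, -0.39, -0.14
Step 2: mu+(X) = mu(P) = sum of positive atom values = 10.63
Step 3: mu-(X) = -mu(N) = sum of |negative atom values| = 5.67
Step 4: |mu|(X) = mu+(X) + mu-(X) = 10.63 + 5.67 = 16.3


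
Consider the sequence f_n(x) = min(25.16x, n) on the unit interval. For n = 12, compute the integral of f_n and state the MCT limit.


f(x) = 25.16x on [0,1]; f_n(x) = min(25.16x, n). At n = 12:
Step 1: f(x) reaches 12 at x = 12/25.16 = 0.476948
Step 2: integral(f_12) = integral(25.16x, 0, 0.476948) + integral(12, 0.476948, 1)
       = 25.16*0.476948^2/2 + 12*(1 - 0.476948)
       = 2.861685 + 6.27663
       = 9.138315
Step 3: As n -> infinity, f_n increases to f, so by MCT integral(f_n) -> integral(f) = 25.16/2 = 12.58.
Convergence: integral(f_12) = 9.138315 -> 12.58 as n -> infinity


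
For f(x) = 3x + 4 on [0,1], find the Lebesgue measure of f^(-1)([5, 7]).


f^(-1)([5, 7]) = {x : 5 <= 3x + 4 <= 7}
Solving: (5 - 4)/3 <= x <= (7 - 4)/3
= [0.333333, 1]
Intersecting with [0,1]: [0.333333, 1]
Measure = 1 - 0.333333 = 0.666667


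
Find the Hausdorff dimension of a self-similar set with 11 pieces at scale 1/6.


For a self-similar set with N copies scaled by 1/r:
dim_H = log(N)/log(r) = log(11)/log(6)
= 2.397895/1.791759
= 1.338291


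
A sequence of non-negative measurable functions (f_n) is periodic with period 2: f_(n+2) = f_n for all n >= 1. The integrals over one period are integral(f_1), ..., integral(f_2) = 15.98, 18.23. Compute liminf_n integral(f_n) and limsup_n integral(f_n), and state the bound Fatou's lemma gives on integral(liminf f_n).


The sequence (integral(f_n)) is periodic with period 2, repeating the values 15.98, 18.23 indefinitely.
Step 1: For a periodic sequence, every tail (a_m, a_(m+1), ...) contains all 2 period values infinitely often.
Step 2: Hence inf of every tail = min of the period values = min(15.98, 18.23) = 15.98.
        liminf_n integral(f_n) = sup over m of (inf of tail from m) = 15.98.
Step 3: Similarly sup of every tail = max of the period values = 18.23.
        limsup_n integral(f_n) = 18.23.
Step 4: Fatou's lemma: integral(liminf_n f_n) <= liminf_n integral(f_n) = 15.98.
        So the integral of the pointwise liminf is at most 15.98.


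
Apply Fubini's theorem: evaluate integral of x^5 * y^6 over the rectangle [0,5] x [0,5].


By Fubini's theorem, the double integral factors as a product of single integrals:
Step 1: integral_0^5 x^5 dx = [x^6/6] from 0 to 5
     = 5^6/6 = 2604.166667
Step 2: integral_0^5 y^6 dy = [y^7/7] from 0 to 5
     = 5^7/7 = 11160.714286
Step 3: Double integral = 2604.166667 * 11160.714286 = 2.906436e+07


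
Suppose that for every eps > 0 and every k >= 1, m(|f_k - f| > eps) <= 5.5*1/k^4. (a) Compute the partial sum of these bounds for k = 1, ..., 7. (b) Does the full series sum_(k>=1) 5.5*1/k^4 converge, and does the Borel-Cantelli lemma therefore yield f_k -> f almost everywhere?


Step 1: List the terms 5.5*1/k^4 for k = 1 to 7:
  k=1: 5.5
  k=2: 0.34375
  k=3: 0.067901
  k=4: 0.021484
  k=5: 0.0088
  k=6: 0.004244
  k=7: 0.002291
Step 2: Partial sum = 5.5 + 0.34375 + 0.067901 + 0.021484 + 0.0088 + 0.004244 + 0.002291
     = 5.94847
Step 3: The full series sum_(k>=1) 5.5*1/k^4 converges (p-series with p = 4 > 1; a constant multiple of a convergent series converges).
Step 4: Fix eps > 0. Since sum_k m(|f_k - f| > eps) < infinity, the Borel-Cantelli lemma gives
        m(limsup_k {|f_k - f| > eps}) = 0, i.e. for a.e. x, |f_k(x) - f(x)| <= eps for all large k.
        Applying this with eps = 1/j for j = 1, 2, ... and intersecting the countably many full-measure sets,
        for a.e. x we get limsup_k |f_k(x) - f(x)| <= 1/j for every j, hence f_k -> f almost everywhere.
Conclusion: series converges; Borel-Cantelli yields f_k -> f a.e.


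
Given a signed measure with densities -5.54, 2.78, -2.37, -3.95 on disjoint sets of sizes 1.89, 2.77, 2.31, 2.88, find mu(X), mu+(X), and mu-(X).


Step 1: Compute signed measure on each set:
  Set 1: -5.54 * 1.89 = -10.4706
  Set 2: 2.78 * 2.77 = 7.7006
  Set 3: -2.37 * 2.31 = -5.4747
  Set 4: -3.95 * 2.88 = -11.376
Step 2: Total signed measure = (-10.4706) + (7.7006) + (-5.4747) + (-11.376)
     = -19.6207
Step 3: Positive part mu+(X) = sum of positive contributions = 7.7006
Step 4: Negative part mu-(X) = |sum of negative contributions| = 27.3213


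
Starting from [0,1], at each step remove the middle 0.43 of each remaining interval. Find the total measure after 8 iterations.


Step 1: At each step, fraction remaining = 1 - 0.43 = 0.57
Step 2: After 8 steps, measure = (0.57)^8
Result = 0.011143


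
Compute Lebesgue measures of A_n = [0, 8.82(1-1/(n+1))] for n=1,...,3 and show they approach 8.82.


By continuity of measure from below: if A_n increases to A, then m(A_n) -> m(A).
Here A = [0, 8.82], so m(A) = 8.82
Step 1: a_1 = 8.82*(1 - 1/2) = 4.41, m(A_1) = 4.41
Step 2: a_2 = 8.82*(1 - 1/3) = 5.88, m(A_2) = 5.88
Step 3: a_3 = 8.82*(1 - 1/4) = 6.615, m(A_3) = 6.615
Limit: m(A_n) -> m([0,8.82]) = 8.82


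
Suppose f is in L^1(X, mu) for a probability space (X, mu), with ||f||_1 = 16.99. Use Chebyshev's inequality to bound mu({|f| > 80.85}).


Chebyshev/Markov inequality: mu(|f| > eps) <= (||f||_p / eps)^p
Step 1: ||f||_1 / eps = 16.99 / 80.85 = 0.210142
Step 2: Raise to power p = 1:
  (0.210142)^1 = 0.210142
Step 3: Therefore mu(|f| > 80.85) <= 0.210142


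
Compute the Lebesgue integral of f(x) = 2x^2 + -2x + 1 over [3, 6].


The Lebesgue integral of a Riemann-integrable function agrees with the Riemann integral.
Antiderivative F(x) = (2/3)x^3 + (-2/2)x^2 + 1x
F(6) = (2/3)*6^3 + (-2/2)*6^2 + 1*6
     = (2/3)*216 + (-2/2)*36 + 1*6
     = 144 + -36 + 6
     = 114
F(3) = 12
Integral = F(6) - F(3) = 114 - 12 = 102


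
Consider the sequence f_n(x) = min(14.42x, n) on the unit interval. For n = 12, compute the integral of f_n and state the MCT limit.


f(x) = 14.42x on [0,1]; f_n(x) = min(14.42x, n). At n = 12:
Step 1: f(x) reaches 12 at x = 12/14.42 = 0.832178
Step 2: integral(f_12) = integral(14.42x, 0, 0.832178) + integral(12, 0.832178, 1)
       = 14.42*0.832178^2/2 + 12*(1 - 0.832178)
       = 4.993065 + 2.01387
       = 7.006935
Step 3: As n -> infinity, f_n increases to f, so by MCT integral(f_n) -> integral(f) = 14.42/2 = 7.21.
Convergence: integral(f_12) = 7.006935 -> 7.21 as n -> infinity


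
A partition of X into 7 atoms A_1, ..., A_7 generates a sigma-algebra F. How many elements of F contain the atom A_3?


Each element of F is a union of some subset S of the 7 atoms.
The element contains A_3 iff A_3 is in S.
So we count subsets S of {A_1,...,A_7} with A_3 in S: choose freely among the other 6 atoms.
Count = 2^(7-1) = 2^6 = 64.


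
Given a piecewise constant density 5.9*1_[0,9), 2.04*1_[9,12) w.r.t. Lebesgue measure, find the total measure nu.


Integrate each piece of the Radon-Nikodym derivative:
Step 1: integral_0^9 5.9 dx = 5.9*(9-0) = 5.9*9 = 53.1
Step 2: integral_9^12 2.04 dx = 2.04*(12-9) = 2.04*3 = 6.12
Total: 53.1 + 6.12 = 59.22


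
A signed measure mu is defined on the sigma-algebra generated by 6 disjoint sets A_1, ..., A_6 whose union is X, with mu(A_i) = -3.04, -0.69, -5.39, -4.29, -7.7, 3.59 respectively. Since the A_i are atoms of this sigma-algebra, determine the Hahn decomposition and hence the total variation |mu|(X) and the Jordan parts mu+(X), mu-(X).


Step 1: Every measurable set is a union of atoms (the cells / points), so a Hahn decomposition is
  obtained by grouping atoms by sign: P = union of atoms with mu > 0, N = union of the remaining atoms.
  Atoms in P (indices): 6;  atoms in N (indices): 1, 2, 3, 4, 5
  Positive values: 3.59
  Negative values: -3.04, -0.69, -5.39, -4.29, -7.7
Step 2: mu+(X) = mu(P) = sum of positive atom values = 3.59
Step 3: mu-(X) = -mu(N) = sum of |negative atom values| = 21.11
Step 4: |mu|(X) = mu+(X) + mu-(X) = 3.59 + 21.11 = 24.7


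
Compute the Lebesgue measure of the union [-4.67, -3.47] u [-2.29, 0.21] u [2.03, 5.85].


For pairwise disjoint intervals, m(union) = sum of lengths.
= (-3.47 - -4.67) + (0.21 - -2.29) + (5.85 - 2.03)
= 1.2 + 2.5 + 3.82
= 7.52


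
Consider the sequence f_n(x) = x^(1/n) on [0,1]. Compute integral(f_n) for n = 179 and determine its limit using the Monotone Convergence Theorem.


At n = 179: f_179(x) = x^(1/179).
Step 1: integral(x^(1/179), 0, 1) = [x^(1/179+1) / (1/179+1)] from 0 to 1
     = 1 / (1/179 + 1) = 1 / ((179+1)/179) = 179/(179+1)
     = 179/180 = 0.994444
Step 2: As n -> infinity, f_n(x) = x^(1/n) -> 1 for x in (0,1], and f_n is increasing in n.
By MCT, lim_n integral(f_n) = integral(lim_n f_n) = integral(1, 0, 1) = 1.
Step 3: Verify convergence: 179/180 = 0.994444 -> 1


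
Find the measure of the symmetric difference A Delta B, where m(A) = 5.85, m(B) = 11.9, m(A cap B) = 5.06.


m(A Delta B) = m(A) + m(B) - 2*m(A n B)
= 5.85 + 11.9 - 2*5.06
= 5.85 + 11.9 - 10.12
= 7.63


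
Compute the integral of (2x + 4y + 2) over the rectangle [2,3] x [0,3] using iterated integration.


By Fubini, integrate in x first, then y.
Step 1: Fix y, integrate over x in [2,3]:
  integral(2x + 4y + 2, x=2..3)
  = 2*(3^2 - 2^2)/2 + (4y + 2)*(3 - 2)
  = 5 + (4y + 2)*1
  = 5 + 4y + 2
  = 7 + 4y
Step 2: Integrate over y in [0,3]:
  integral(7 + 4y, y=0..3)
  = 7*3 + 4*(3^2 - 0^2)/2
  = 21 + 18
  = 39


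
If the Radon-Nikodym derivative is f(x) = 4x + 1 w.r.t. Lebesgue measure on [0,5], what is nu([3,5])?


nu(A) = integral_A (dnu/dmu) dmu = integral_3^5 (4x + 1) dx
Step 1: Antiderivative F(x) = (4/2)x^2 + 1x
Step 2: F(5) = (4/2)*5^2 + 1*5 = 50 + 5 = 55
Step 3: F(3) = (4/2)*3^2 + 1*3 = 18 + 3 = 21
Step 4: nu([3,5]) = F(5) - F(3) = 55 - 21 = 34


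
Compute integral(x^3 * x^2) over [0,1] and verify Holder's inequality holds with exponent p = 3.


Step 1: Exact integral of f*g = integral(x^5, 0, 1) = 1/6
     = 0.166667
Step 2: Holder bound with p=3, q=1.5:
  ||f||_p = (integral x^9 dx)^(1/3) = (1/10)^(1/3) = 0.464159
  ||g||_q = (integral x^3 dx)^(1/1.5) = (1/4)^(1/1.5) = 0.39685
Step 3: Holder bound = ||f||_p * ||g||_q = 0.464159 * 0.39685 = 0.184202
Verification: 0.166667 <= 0.184202 (Holder holds)


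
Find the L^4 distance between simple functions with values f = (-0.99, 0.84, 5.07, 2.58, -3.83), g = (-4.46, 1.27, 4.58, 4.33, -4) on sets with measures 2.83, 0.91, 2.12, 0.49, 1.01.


Step 1: Compute differences f_i - g_i:
  -0.99 - -4.46 = 3.47
  0.84 - 1.27 = -0.43
  5.07 - 4.58 = 0.49
  2.58 - 4.33 = -1.75
  -3.83 - -4 = 0.17
Step 2: Compute |diff|^4 * measure for each set:
  |3.47|^4 * 2.83 = 144.983273 * 2.83 = 410.302662
  |-0.43|^4 * 0.91 = 0.034188 * 0.91 = 0.031111
  |0.49|^4 * 2.12 = 0.057648 * 2.12 = 0.122214
  |-1.75|^4 * 0.49 = 9.378906 * 0.49 = 4.595664
  |0.17|^4 * 1.01 = 8.352100e-04 * 1.01 = 8.435621e-04
Step 3: Sum = 415.052495
Step 4: ||f-g||_4 = (415.052495)^(1/4) = 4.513628


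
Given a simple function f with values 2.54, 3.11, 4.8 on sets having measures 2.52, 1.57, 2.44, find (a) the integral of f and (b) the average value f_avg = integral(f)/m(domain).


Step 1: Integral = sum(value_i * measure_i)
= 2.54*2.52 + 3.11*1.57 + 4.8*2.44
= 6.4008 + 4.8827 + 11.712
= 22.9955
Step 2: Total measure of domain = 2.52 + 1.57 + 2.44 = 6.53
Step 3: Average value = 22.9955 / 6.53 = 3.521516


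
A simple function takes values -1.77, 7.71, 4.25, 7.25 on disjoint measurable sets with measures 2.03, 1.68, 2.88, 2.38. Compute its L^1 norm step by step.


Step 1: Compute |f_i|^1 for each value:
  |-1.77|^1 = 1.77
  |7.71|^1 = 7.71
  |4.25|^1 = 4.25
  |7.25|^1 = 7.25
Step 2: Multiply by measures and sum:
  1.77 * 2.03 = 3.5931
  7.71 * 1.68 = 12.9528
  4.25 * 2.88 = 12.24
  7.25 * 2.38 = 17.255
Sum = 3.5931 + 12.9528 + 12.24 + 17.255 = 46.0409
Step 3: Take the p-th root:
||f||_1 = (46.0409)^(1/1) = 46.0409


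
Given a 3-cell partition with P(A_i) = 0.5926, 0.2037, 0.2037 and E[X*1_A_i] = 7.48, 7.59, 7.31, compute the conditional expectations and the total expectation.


For each cell A_i: E[X|A_i] = E[X*1_A_i] / P(A_i)
Step 1: E[X|A_1] = 7.48 / 0.5926 = 12.622342
Step 2: E[X|A_2] = 7.59 / 0.2037 = 37.260677
Step 3: E[X|A_3] = 7.31 / 0.2037 = 35.886107
Verification: E[X] = sum E[X*1_A_i] = 7.48 + 7.59 + 7.31 = 22.38


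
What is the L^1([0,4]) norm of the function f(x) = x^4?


Step 1: ||f||_1 = (integral_0^4 |x^4|^1 dx)^(1/1)
     = (integral_0^4 x^4 dx)^(1/1)
Step 2: integral_0^4 x^4 dx = [x^5/(5)] from 0 to 4 = 4^5/5
     = 1024/5 = 204.8
Step 3: ||f||_1 = (204.8)^(1/1) = 204.8


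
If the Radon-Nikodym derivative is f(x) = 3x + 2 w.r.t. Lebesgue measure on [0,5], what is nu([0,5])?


nu(A) = integral_A (dnu/dmu) dmu = integral_0^5 (3x + 2) dx
Step 1: Antiderivative F(x) = (3/2)x^2 + 2x
Step 2: F(5) = (3/2)*5^2 + 2*5 = 37.5 + 10 = 47.5
Step 3: F(0) = (3/2)*0^2 + 2*0 = 0.0 + 0 = 0.0
Step 4: nu([0,5]) = F(5) - F(0) = 47.5 - 0.0 = 47.5


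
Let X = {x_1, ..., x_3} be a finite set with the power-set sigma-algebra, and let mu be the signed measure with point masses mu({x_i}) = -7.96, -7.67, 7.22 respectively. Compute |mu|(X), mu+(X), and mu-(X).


Step 1: Every measurable set is a union of atoms (the cells / points), so a Hahn decomposition is
  obtained by grouping atoms by sign: P = union of atoms with mu > 0, N = union of the remaining atoms.
  Atoms in P (indices): 3;  atoms in N (indices): 1, 2
  Positive values: 7.22
  Negative values: -7.96, -7.67
Step 2: mu+(X) = mu(P) = sum of positive atom values = 7.22
Step 3: mu-(X) = -mu(N) = sum of |negative atom values| = 15.63
Step 4: |mu|(X) = mu+(X) + mu-(X) = 7.22 + 15.63 = 22.85


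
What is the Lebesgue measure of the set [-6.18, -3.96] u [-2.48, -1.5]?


For pairwise disjoint intervals, m(union) = sum of lengths.
= (-3.96 - -6.18) + (-1.5 - -2.48)
= 2.22 + 0.98
= 3.2


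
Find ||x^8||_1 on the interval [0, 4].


Step 1: ||f||_1 = (integral_0^4 |x^8|^1 dx)^(1/1)
     = (integral_0^4 x^8 dx)^(1/1)
Step 2: integral_0^4 x^8 dx = [x^9/(9)] from 0 to 4 = 4^9/9
     = 262144/9 = 29127.111111
Step 3: ||f||_1 = (29127.111111)^(1/1) = 29127.111111


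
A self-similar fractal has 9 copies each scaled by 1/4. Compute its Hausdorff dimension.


For a self-similar set with N copies scaled by 1/r:
dim_H = log(N)/log(r) = log(9)/log(4)
= 2.197225/1.386294
= 1.584963


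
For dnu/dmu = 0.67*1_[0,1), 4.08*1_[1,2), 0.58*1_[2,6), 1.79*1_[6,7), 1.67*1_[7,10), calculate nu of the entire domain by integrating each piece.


Integrate each piece of the Radon-Nikodym derivative:
Step 1: integral_0^1 0.67 dx = 0.67*(1-0) = 0.67*1 = 0.67
Step 2: integral_1^2 4.08 dx = 4.08*(2-1) = 4.08*1 = 4.08
Step 3: integral_2^6 0.58 dx = 0.58*(6-2) = 0.58*4 = 2.32
Step 4: integral_6^7 1.79 dx = 1.79*(7-6) = 1.79*1 = 1.79
Step 5: integral_7^10 1.67 dx = 1.67*(10-7) = 1.67*3 = 5.01
Total: 0.67 + 4.08 + 2.32 + 1.79 + 5.01 = 13.87


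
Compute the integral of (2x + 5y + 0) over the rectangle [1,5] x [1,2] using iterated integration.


By Fubini, integrate in x first, then y.
Step 1: Fix y, integrate over x in [1,5]:
  integral(2x + 5y + 0, x=1..5)
  = 2*(5^2 - 1^2)/2 + (5y + 0)*(5 - 1)
  = 24 + (5y + 0)*4
  = 24 + 20y + 0
  = 24 + 20y
Step 2: Integrate over y in [1,2]:
  integral(24 + 20y, y=1..2)
  = 24*1 + 20*(2^2 - 1^2)/2
  = 24 + 30
  = 54


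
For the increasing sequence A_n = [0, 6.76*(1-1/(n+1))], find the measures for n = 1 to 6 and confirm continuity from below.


By continuity of measure from below: if A_n increases to A, then m(A_n) -> m(A).
Here A = [0, 6.76], so m(A) = 6.76
Step 1: a_1 = 6.76*(1 - 1/2) = 3.38, m(A_1) = 3.38
Step 2: a_2 = 6.76*(1 - 1/3) = 4.5067, m(A_2) = 4.5067
Step 3: a_3 = 6.76*(1 - 1/4) = 5.07, m(A_3) = 5.07
Step 4: a_4 = 6.76*(1 - 1/5) = 5.408, m(A_4) = 5.408
Step 5: a_5 = 6.76*(1 - 1/6) = 5.6333, m(A_5) = 5.6333
Step 6: a_6 = 6.76*(1 - 1/7) = 5.7943, m(A_6) = 5.7943
Limit: m(A_n) -> m([0,6.76]) = 6.76


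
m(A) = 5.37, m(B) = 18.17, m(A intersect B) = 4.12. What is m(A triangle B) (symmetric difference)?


m(A Delta B) = m(A) + m(B) - 2*m(A n B)
= 5.37 + 18.17 - 2*4.12
= 5.37 + 18.17 - 8.24
= 15.3


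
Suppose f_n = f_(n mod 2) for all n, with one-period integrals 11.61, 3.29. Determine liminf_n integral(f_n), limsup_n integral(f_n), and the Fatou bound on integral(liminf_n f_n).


The sequence (integral(f_n)) is periodic with period 2, repeating the values 11.61, 3.29 indefinitely.
Step 1: For a periodic sequence, every tail (a_m, a_(m+1), ...) contains all 2 period values infinitely often.
Step 2: Hence inf of every tail = min of the period values = min(11.61, 3.29) = 3.29.
        liminf_n integral(f_n) = sup over m of (inf of tail from m) = 3.29.
Step 3: Similarly sup of every tail = max of the period values = 11.61.
        limsup_n integral(f_n) = 11.61.
Step 4: Fatou's lemma: integral(liminf_n f_n) <= liminf_n integral(f_n) = 3.29.
        So the integral of the pointwise liminf is at most 3.29.


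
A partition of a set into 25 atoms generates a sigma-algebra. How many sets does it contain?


Each element of the sigma-algebra is a union of some subset of the 25 atoms.
The number of such subsets is 2^25 = 33554432.


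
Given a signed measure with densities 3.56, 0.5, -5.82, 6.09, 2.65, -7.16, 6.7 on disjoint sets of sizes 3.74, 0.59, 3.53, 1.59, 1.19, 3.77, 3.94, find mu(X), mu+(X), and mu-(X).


Step 1: Compute signed measure on each set:
  Set 1: 3.56 * 3.74 = 13.3144
  Set 2: 0.5 * 0.59 = 0.295
  Set 3: -5.82 * 3.53 = -20.5446
  Set 4: 6.09 * 1.59 = 9.6831
  Set 5: 2.65 * 1.19 = 3.1535
  Set 6: -7.16 * 3.77 = -26.9932
  Set 7: 6.7 * 3.94 = 26.398
Step 2: Total signed measure = (13.3144) + (0.295) + (-20.5446) + (9.6831) + (3.1535) + (-26.9932) + (26.398)
     = 5.3062
Step 3: Positive part mu+(X) = sum of positive contributions = 52.844
Step 4: Negative part mu-(X) = |sum of negative contributions| = 47.5378


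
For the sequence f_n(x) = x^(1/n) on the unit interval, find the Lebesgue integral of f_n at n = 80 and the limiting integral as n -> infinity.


At n = 80: f_80(x) = x^(1/80).
Step 1: integral(x^(1/80), 0, 1) = [x^(1/80+1) / (1/80+1)] from 0 to 1
     = 1 / (1/80 + 1) = 1 / ((80+1)/80) = 80/(80+1)
     = 80/81 = 0.987654
Step 2: As n -> infinity, f_n(x) = x^(1/n) -> 1 for x in (0,1], and f_n is increasing in n.
By MCT, lim_n integral(f_n) = integral(lim_n f_n) = integral(1, 0, 1) = 1.
Step 3: Verify convergence: 80/81 = 0.987654 -> 1


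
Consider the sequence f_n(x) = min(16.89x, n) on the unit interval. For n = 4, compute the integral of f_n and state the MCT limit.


f(x) = 16.89x on [0,1]; f_n(x) = min(16.89x, n). At n = 4:
Step 1: f(x) reaches 4 at x = 4/16.89 = 0.236827
Step 2: integral(f_4) = integral(16.89x, 0, 0.236827) + integral(4, 0.236827, 1)
       = 16.89*0.236827^2/2 + 4*(1 - 0.236827)
       = 0.473653 + 3.052694
       = 3.526347
Step 3: As n -> infinity, f_n increases to f, so by MCT integral(f_n) -> integral(f) = 16.89/2 = 8.445.
Convergence: integral(f_4) = 3.526347 -> 8.445 as n -> infinity


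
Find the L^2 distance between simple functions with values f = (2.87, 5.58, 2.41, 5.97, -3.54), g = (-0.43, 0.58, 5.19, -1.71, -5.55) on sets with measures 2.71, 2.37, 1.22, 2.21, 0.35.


Step 1: Compute differences f_i - g_i:
  2.87 - -0.43 = 3.3
  5.58 - 0.58 = 5
  2.41 - 5.19 = -2.78
  5.97 - -1.71 = 7.68
  -3.54 - -5.55 = 2.01
Step 2: Compute |diff|^2 * measure for each set:
  |3.3|^2 * 2.71 = 10.89 * 2.71 = 29.5119
  |5|^2 * 2.37 = 25 * 2.37 = 59.25
  |-2.78|^2 * 1.22 = 7.7284 * 1.22 = 9.428648
  |7.68|^2 * 2.21 = 58.9824 * 2.21 = 130.351104
  |2.01|^2 * 0.35 = 4.0401 * 0.35 = 1.414035
Step 3: Sum = 229.955687
Step 4: ||f-g||_2 = (229.955687)^(1/2) = 15.16429


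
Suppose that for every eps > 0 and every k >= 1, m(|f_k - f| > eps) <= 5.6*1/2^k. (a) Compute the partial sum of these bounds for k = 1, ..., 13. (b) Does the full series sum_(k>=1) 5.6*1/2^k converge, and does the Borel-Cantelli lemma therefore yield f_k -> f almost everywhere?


Step 1: List the terms 5.6*1/2^k for k = 1 to 13:
  k=1: 2.8
  k=2: 1.4
  k=3: 0.7
  k=4: 0.35
  k=5: 0.175
  k=6: 0.0875
  k=7: 0.04375
  k=8: 0.021875
  k=9: 0.010937
  k=10: 0.005469
  k=11: 0.002734
  k=12: 0.001367
  k=13: 6.835937e-04
Step 2: Partial sum = 2.8 + 1.4 + 0.7 + 0.35 + 0.175 + 0.0875 + 0.04375 + 0.021875 + 0.010937 + 0.005469 + 0.002734 + 0.001367 + 6.835937e-04
     = 5.599316
Step 3: The full series sum_(k>=1) 5.6*1/2^k converges (geometric series with ratio 1/2 < 1; a constant multiple of a convergent series converges).
Step 4: Fix eps > 0. Since sum_k m(|f_k - f| > eps) < infinity, the Borel-Cantelli lemma gives
        m(limsup_k {|f_k - f| > eps}) = 0, i.e. for a.e. x, |f_k(x) - f(x)| <= eps for all large k.
        Applying this with eps = 1/j for j = 1, 2, ... and intersecting the countably many full-measure sets,
        for a.e. x we get limsup_k |f_k(x) - f(x)| <= 1/j for every j, hence f_k -> f almost everywhere.
Conclusion: series converges; Borel-Cantelli yields f_k -> f a.e.


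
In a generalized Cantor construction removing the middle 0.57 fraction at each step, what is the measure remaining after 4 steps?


Step 1: At each step, fraction remaining = 1 - 0.57 = 0.43
Step 2: After 4 steps, measure = (0.43)^4
Step 3: Computing the power step by step:
  After step 1: 0.43
  After step 2: 0.1849
  After step 3: 0.079507
  After step 4: 0.034188
Result = 0.034188


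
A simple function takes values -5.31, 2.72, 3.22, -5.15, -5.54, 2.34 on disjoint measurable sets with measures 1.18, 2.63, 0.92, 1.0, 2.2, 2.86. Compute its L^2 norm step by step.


Step 1: Compute |f_i|^2 for each value:
  |-5.31|^2 = 28.1961
  |2.72|^2 = 7.3984
  |3.22|^2 = 10.3684
  |-5.15|^2 = 26.5225
  |-5.54|^2 = 30.6916
  |2.34|^2 = 5.4756
Step 2: Multiply by measures and sum:
  28.1961 * 1.18 = 33.271398
  7.3984 * 2.63 = 19.457792
  10.3684 * 0.92 = 9.538928
  26.5225 * 1.0 = 26.5225
  30.6916 * 2.2 = 67.52152
  5.4756 * 2.86 = 15.660216
Sum = 33.271398 + 19.457792 + 9.538928 + 26.5225 + 67.52152 + 15.660216 = 171.972354
Step 3: Take the p-th root:
||f||_2 = (171.972354)^(1/2) = 13.113823


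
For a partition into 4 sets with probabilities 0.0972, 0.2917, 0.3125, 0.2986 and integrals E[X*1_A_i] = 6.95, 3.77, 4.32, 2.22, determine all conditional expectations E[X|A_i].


For each cell A_i: E[X|A_i] = E[X*1_A_i] / P(A_i)
Step 1: E[X|A_1] = 6.95 / 0.0972 = 71.502058
Step 2: E[X|A_2] = 3.77 / 0.2917 = 12.924237
Step 3: E[X|A_3] = 4.32 / 0.3125 = 13.824
Step 4: E[X|A_4] = 2.22 / 0.2986 = 7.434695
Verification: E[X] = sum E[X*1_A_i] = 6.95 + 3.77 + 4.32 + 2.22 = 17.26


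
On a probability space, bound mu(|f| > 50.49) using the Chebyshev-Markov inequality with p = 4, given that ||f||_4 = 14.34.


Chebyshev/Markov inequality: mu(|f| > eps) <= (||f||_p / eps)^p
Step 1: ||f||_4 / eps = 14.34 / 50.49 = 0.284017
Step 2: Raise to power p = 4:
  (0.284017)^4 = 0.006507
Step 3: Therefore mu(|f| > 50.49) <= 0.006507


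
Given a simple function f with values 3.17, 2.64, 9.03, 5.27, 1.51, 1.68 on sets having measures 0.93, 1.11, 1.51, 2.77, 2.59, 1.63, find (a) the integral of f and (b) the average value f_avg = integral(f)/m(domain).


Step 1: Integral = sum(value_i * measure_i)
= 3.17*0.93 + 2.64*1.11 + 9.03*1.51 + 5.27*2.77 + 1.51*2.59 + 1.68*1.63
= 2.9481 + 2.9304 + 13.6353 + 14.5979 + 3.9109 + 2.7384
= 40.761
Step 2: Total measure of domain = 0.93 + 1.11 + 1.51 + 2.77 + 2.59 + 1.63 = 10.54
Step 3: Average value = 40.761 / 10.54 = 3.867268


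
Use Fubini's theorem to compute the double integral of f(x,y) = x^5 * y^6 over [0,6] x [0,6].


By Fubini's theorem, the double integral factors as a product of single integrals:
Step 1: integral_0^6 x^5 dx = [x^6/6] from 0 to 6
     = 6^6/6 = 7776
Step 2: integral_0^6 y^6 dy = [y^7/7] from 0 to 6
     = 6^7/7 = 39990.857143
Step 3: Double integral = 7776 * 39990.857143 = 3.109689e+08


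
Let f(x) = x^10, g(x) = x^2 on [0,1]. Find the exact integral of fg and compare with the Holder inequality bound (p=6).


Step 1: Exact integral of f*g = integral(x^12, 0, 1) = 1/13
     = 0.076923
Step 2: Holder bound with p=6, q=1.2:
  ||f||_p = (integral x^60 dx)^(1/6) = (1/61)^(1/6) = 0.504017
  ||g||_q = (integral x^2.4 dx)^(1/1.2) = (1/3.4)^(1/1.2) = 0.360662
Step 3: Holder bound = ||f||_p * ||g||_q = 0.504017 * 0.360662 = 0.18178
Verification: 0.076923 <= 0.18178 (Holder holds)


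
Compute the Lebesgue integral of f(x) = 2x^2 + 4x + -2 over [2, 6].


The Lebesgue integral of a Riemann-integrable function agrees with the Riemann integral.
Antiderivative F(x) = (2/3)x^3 + (4/2)x^2 + -2x
F(6) = (2/3)*6^3 + (4/2)*6^2 + -2*6
     = (2/3)*216 + (4/2)*36 + -2*6
     = 144 + 72 + -12
     = 204
F(2) = 9.333333
Integral = F(6) - F(2) = 204 - 9.333333 = 194.666667


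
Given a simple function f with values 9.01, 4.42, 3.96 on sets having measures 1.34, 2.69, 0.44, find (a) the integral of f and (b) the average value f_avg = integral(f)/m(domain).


Step 1: Integral = sum(value_i * measure_i)
= 9.01*1.34 + 4.42*2.69 + 3.96*0.44
= 12.0734 + 11.8898 + 1.7424
= 25.7056
Step 2: Total measure of domain = 1.34 + 2.69 + 0.44 = 4.47
Step 3: Average value = 25.7056 / 4.47 = 5.750694


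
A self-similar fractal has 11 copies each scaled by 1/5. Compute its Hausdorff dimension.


For a self-similar set with N copies scaled by 1/r:
dim_H = log(N)/log(r) = log(11)/log(5)
= 2.397895/1.609438
= 1.489896


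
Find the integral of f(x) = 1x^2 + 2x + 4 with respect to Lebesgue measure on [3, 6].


The Lebesgue integral of a Riemann-integrable function agrees with the Riemann integral.
Antiderivative F(x) = (1/3)x^3 + (2/2)x^2 + 4x
F(6) = (1/3)*6^3 + (2/2)*6^2 + 4*6
     = (1/3)*216 + (2/2)*36 + 4*6
     = 72 + 36 + 24
     = 132
F(3) = 30
Integral = F(6) - F(3) = 132 - 30 = 102


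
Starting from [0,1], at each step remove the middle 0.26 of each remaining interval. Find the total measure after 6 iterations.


Step 1: At each step, fraction remaining = 1 - 0.26 = 0.74
Step 2: After 6 steps, measure = (0.74)^6
Step 3: Computing the power step by step:
  After step 1: 0.74
  After step 2: 0.5476
  After step 3: 0.405224
  After step 4: 0.299866
  After step 5: 0.221901
  ...
Result = 0.164206


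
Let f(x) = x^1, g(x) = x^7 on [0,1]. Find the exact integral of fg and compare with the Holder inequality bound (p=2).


Step 1: Exact integral of f*g = integral(x^8, 0, 1) = 1/9
     = 0.111111
Step 2: Holder bound with p=2, q=2:
  ||f||_p = (integral x^2 dx)^(1/2) = (1/3)^(1/2) = 0.57735
  ||g||_q = (integral x^14 dx)^(1/2) = (1/15)^(1/2) = 0.258199
Step 3: Holder bound = ||f||_p * ||g||_q = 0.57735 * 0.258199 = 0.149071
Verification: 0.111111 <= 0.149071 (Holder holds)


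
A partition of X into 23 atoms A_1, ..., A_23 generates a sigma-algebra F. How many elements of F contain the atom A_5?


Each element of F is a union of some subset S of the 23 atoms.
The element contains A_5 iff A_5 is in S.
So we count subsets S of {A_1,...,A_23} with A_5 in S: choose freely among the other 22 atoms.
Count = 2^(23-1) = 2^22 = 4194304.


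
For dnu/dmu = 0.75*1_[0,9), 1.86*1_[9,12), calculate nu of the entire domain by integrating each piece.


Integrate each piece of the Radon-Nikodym derivative:
Step 1: integral_0^9 0.75 dx = 0.75*(9-0) = 0.75*9 = 6.75
Step 2: integral_9^12 1.86 dx = 1.86*(12-9) = 1.86*3 = 5.58
Total: 6.75 + 5.58 = 12.33


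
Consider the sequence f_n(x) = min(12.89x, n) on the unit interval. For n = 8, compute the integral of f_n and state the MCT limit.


f(x) = 12.89x on [0,1]; f_n(x) = min(12.89x, n). At n = 8:
Step 1: f(x) reaches 8 at x = 8/12.89 = 0.620636
Step 2: integral(f_8) = integral(12.89x, 0, 0.620636) + integral(8, 0.620636, 1)
       = 12.89*0.620636^2/2 + 8*(1 - 0.620636)
       = 2.482545 + 3.034911
       = 5.517455
Step 3: As n -> infinity, f_n increases to f, so by MCT integral(f_n) -> integral(f) = 12.89/2 = 6.445.
Convergence: integral(f_8) = 5.517455 -> 6.445 as n -> infinity


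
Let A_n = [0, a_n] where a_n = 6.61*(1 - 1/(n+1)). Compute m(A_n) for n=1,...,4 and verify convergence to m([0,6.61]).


By continuity of measure from below: if A_n increases to A, then m(A_n) -> m(A).
Here A = [0, 6.61], so m(A) = 6.61
Step 1: a_1 = 6.61*(1 - 1/2) = 3.305, m(A_1) = 3.305
Step 2: a_2 = 6.61*(1 - 1/3) = 4.4067, m(A_2) = 4.4067
Step 3: a_3 = 6.61*(1 - 1/4) = 4.9575, m(A_3) = 4.9575
Step 4: a_4 = 6.61*(1 - 1/5) = 5.288, m(A_4) = 5.288
Limit: m(A_n) -> m([0,6.61]) = 6.61


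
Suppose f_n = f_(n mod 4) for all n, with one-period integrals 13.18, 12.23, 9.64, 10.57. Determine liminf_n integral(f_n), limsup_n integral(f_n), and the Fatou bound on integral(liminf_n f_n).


The sequence (integral(f_n)) is periodic with period 4, repeating the values 13.18, 12.23, 9.64, 10.57 indefinitely.
Step 1: For a periodic sequence, every tail (a_m, a_(m+1), ...) contains all 4 period values infinitely often.
Step 2: Hence inf of every tail = min of the period values = min(13.18, 12.23, 9.64, 10.57) = 9.64.
        liminf_n integral(f_n) = sup over m of (inf of tail from m) = 9.64.
Step 3: Similarly sup of every tail = max of the period values = 13.18.
        limsup_n integral(f_n) = 13.18.
Step 4: Fatou's lemma: integral(liminf_n f_n) <= liminf_n integral(f_n) = 9.64.
        So the integral of the pointwise liminf is at most 9.64.


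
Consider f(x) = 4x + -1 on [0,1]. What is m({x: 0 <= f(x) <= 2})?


f^(-1)([0, 2]) = {x : 0 <= 4x + -1 <= 2}
Solving: (0 - -1)/4 <= x <= (2 - -1)/4
= [0.25, 0.75]
Intersecting with [0,1]: [0.25, 0.75]
Measure = 0.75 - 0.25 = 0.5


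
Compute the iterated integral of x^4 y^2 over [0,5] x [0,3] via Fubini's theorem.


By Fubini's theorem, the double integral factors as a product of single integrals:
Step 1: integral_0^5 x^4 dx = [x^5/5] from 0 to 5
     = 5^5/5 = 625
Step 2: integral_0^3 y^2 dy = [y^3/3] from 0 to 3
     = 3^3/3 = 9
Step 3: Double integral = 625 * 9 = 5625


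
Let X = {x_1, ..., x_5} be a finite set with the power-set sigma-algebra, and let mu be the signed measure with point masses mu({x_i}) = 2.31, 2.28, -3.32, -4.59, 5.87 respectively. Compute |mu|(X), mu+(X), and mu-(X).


Step 1: Every measurable set is a union of atoms (the cells / points), so a Hahn decomposition is
  obtained by grouping atoms by sign: P = union of atoms with mu > 0, N = union of the remaining atoms.
  Atoms in P (indices): 1, 2, 5;  atoms in N (indices): 3, 4
  Positive values: 2.31, 2.28, 5.87
  Negative values: -3.32, -4.59
Step 2: mu+(X) = mu(P) = sum of positive atom values = 10.46
Step 3: mu-(X) = -mu(N) = sum of |negative atom values| = 7.91
Step 4: |mu|(X) = mu+(X) + mu-(X) = 10.46 + 7.91 = 18.37


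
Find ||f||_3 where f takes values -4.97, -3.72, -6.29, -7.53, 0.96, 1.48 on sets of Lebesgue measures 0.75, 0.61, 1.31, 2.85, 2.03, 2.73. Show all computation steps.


Step 1: Compute |f_i|^3 for each value:
  |-4.97|^3 = 122.763473
  |-3.72|^3 = 51.478848
  |-6.29|^3 = 248.858189
  |-7.53|^3 = 426.957777
  |0.96|^3 = 0.884736
  |1.48|^3 = 3.241792
Step 2: Multiply by measures and sum:
  122.763473 * 0.75 = 92.072605
  51.478848 * 0.61 = 31.402097
  248.858189 * 1.31 = 326.004228
  426.957777 * 2.85 = 1216.829664
  0.884736 * 2.03 = 1.796014
  3.241792 * 2.73 = 8.850092
Sum = 92.072605 + 31.402097 + 326.004228 + 1216.829664 + 1.796014 + 8.850092 = 1676.9547
Step 3: Take the p-th root:
||f||_3 = (1676.9547)^(1/3) = 11.880657


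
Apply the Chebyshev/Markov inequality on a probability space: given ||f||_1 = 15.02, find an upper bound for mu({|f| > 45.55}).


Chebyshev/Markov inequality: mu(|f| > eps) <= (||f||_p / eps)^p
Step 1: ||f||_1 / eps = 15.02 / 45.55 = 0.329748
Step 2: Raise to power p = 1:
  (0.329748)^1 = 0.329748
Step 3: Therefore mu(|f| > 45.55) <= 0.329748


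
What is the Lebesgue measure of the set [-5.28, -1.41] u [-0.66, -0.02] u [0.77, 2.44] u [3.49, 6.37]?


For pairwise disjoint intervals, m(union) = sum of lengths.
= (-1.41 - -5.28) + (-0.02 - -0.66) + (2.44 - 0.77) + (6.37 - 3.49)
= 3.87 + 0.64 + 1.67 + 2.88
= 9.06


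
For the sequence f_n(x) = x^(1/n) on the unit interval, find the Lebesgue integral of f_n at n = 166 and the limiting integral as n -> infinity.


At n = 166: f_166(x) = x^(1/166).
Step 1: integral(x^(1/166), 0, 1) = [x^(1/166+1) / (1/166+1)] from 0 to 1
     = 1 / (1/166 + 1) = 1 / ((166+1)/166) = 166/(166+1)
     = 166/167 = 0.994012
Step 2: As n -> infinity, f_n(x) = x^(1/n) -> 1 for x in (0,1], and f_n is increasing in n.
By MCT, lim_n integral(f_n) = integral(lim_n f_n) = integral(1, 0, 1) = 1.
Step 3: Verify convergence: 166/167 = 0.994012 -> 1


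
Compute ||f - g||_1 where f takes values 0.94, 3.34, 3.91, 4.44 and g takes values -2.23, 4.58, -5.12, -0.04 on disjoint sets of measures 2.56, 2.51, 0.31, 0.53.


Step 1: Compute differences f_i - g_i:
  0.94 - -2.23 = 3.17
  3.34 - 4.58 = -1.24
  3.91 - -5.12 = 9.03
  4.44 - -0.04 = 4.48
Step 2: Compute |diff|^1 * measure for each set:
  |3.17|^1 * 2.56 = 3.17 * 2.56 = 8.1152
  |-1.24|^1 * 2.51 = 1.24 * 2.51 = 3.1124
  |9.03|^1 * 0.31 = 9.03 * 0.31 = 2.7993
  |4.48|^1 * 0.53 = 4.48 * 0.53 = 2.3744
Step 3: Sum = 16.4013
Step 4: ||f-g||_1 = (16.4013)^(1/1) = 16.4013
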